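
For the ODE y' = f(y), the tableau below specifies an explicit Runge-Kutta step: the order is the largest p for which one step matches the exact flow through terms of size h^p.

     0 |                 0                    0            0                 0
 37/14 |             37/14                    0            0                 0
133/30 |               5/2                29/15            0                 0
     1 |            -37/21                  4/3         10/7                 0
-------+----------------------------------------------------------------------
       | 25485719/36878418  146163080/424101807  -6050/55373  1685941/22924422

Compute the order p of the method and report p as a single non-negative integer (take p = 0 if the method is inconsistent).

b = (25485719/36878418, 146163080/424101807, -6050/55373, 1685941/22924422)
c = (0, 37/14, 133/30, 1)
Ac = (0, 0, 1073/210, 69/7)
Σ b_i: 25485719/36878418·1 + 146163080/424101807·1 + (-6050/55373)·1 + 1685941/22924422·1 = 1 ✓
b·c: 146163080/424101807·37/14 + (-6050/55373)·133/30 + 1685941/22924422·1 = 1/2 ✓
b·c²: 146163080/424101807·1369/196 + (-6050/55373)·17689/900 + 1685941/22924422·1 = 1/3 ✓
b·Ac: (-6050/55373)·1073/210 + 1685941/22924422·69/7 = 1/6 ✓
b·c³: 146163080/424101807·50653/2744 + (-6050/55373)·2352637/27000 + 1685941/22924422·1 = -645675769/209309940 ≠ 1/4 ⇒ order 3.
b·(c∘Ac): (-6050/55373)·20387/900 + 1685941/22924422·69/7 = -6104983/3488499 ≠ 1/8
b·Ac²: (-6050/55373)·39701/2940 + 1685941/22924422·164893/4410 = 18405889609/14442385860 ≠ 1/12
b·A²c: 1685941/22924422·1073/147 = 1809014693/3369890034 ≠ 1/24

3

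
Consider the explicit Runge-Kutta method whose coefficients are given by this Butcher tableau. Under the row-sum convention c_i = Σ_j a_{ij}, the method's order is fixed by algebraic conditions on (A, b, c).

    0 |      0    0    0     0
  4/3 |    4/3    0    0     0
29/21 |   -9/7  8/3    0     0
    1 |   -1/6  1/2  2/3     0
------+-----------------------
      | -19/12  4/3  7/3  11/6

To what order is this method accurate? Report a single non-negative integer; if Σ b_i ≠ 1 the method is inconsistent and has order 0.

0

b = (-19/12, 4/3, 7/3, 11/6)
c = (0, 4/3, 29/21, 1)
Ac = (0, 0, 32/9, 100/63)
Σ b_i: (-19/12)·1 + 4/3·1 + 7/3·1 + 11/6·1 = 47/12 ≠ 1 ⇒ order 0.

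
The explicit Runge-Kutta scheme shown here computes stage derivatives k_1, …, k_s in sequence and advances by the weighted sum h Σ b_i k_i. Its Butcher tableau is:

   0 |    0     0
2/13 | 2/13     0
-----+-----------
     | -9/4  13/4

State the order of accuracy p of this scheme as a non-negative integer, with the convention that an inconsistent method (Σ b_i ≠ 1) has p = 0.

2

b = (-9/4, 13/4)
c = (0, 2/13)
Σ b_i: (-9/4)·1 + 13/4·1 = 1 ✓
b·c: 13/4·2/13 = 1/2 ✓; 2 stages ⇒ order 2.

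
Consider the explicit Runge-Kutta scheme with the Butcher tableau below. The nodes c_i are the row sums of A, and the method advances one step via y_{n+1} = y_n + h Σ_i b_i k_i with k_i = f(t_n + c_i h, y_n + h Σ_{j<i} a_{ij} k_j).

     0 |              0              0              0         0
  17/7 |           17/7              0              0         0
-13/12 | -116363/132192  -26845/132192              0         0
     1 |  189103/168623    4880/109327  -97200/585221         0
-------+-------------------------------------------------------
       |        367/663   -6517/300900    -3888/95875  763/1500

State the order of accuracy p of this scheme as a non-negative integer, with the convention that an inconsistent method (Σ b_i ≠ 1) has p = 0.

b = (367/663, -6517/300900, -3888/95875, 763/1500)
c = (0, 17/7, -13/12, 1)
Ac = (0, 0, -3835/7776, 220/763)
Σ b_i: 367/663·1 + (-6517/300900)·1 + (-3888/95875)·1 + 763/1500·1 = 1 ✓
b·c: (-6517/300900)·17/7 + (-3888/95875)·(-13/12) + 763/1500·1 = 1/2 ✓
b·c²: (-6517/300900)·289/49 + (-3888/95875)·169/144 + 763/1500·1 = 1/3 ✓
b·Ac: (-3888/95875)·(-3835/7776) + 763/1500·220/763 = 1/6 ✓
b·c³: (-6517/300900)·4913/343 + (-3888/95875)·(-2197/1728) + 763/1500·1 = 1/4 ✓
b·(c∘Ac): (-3888/95875)·49855/93312 + 763/1500·220/763 = 1/8 ✓
b·Ac²: (-3888/95875)·(-65195/54432) + 763/1500·365/5341 = 1/12 ✓
b·A²c: 763/1500·125/1526 = 1/24 ✓; 4 stages ⇒ order 4.

4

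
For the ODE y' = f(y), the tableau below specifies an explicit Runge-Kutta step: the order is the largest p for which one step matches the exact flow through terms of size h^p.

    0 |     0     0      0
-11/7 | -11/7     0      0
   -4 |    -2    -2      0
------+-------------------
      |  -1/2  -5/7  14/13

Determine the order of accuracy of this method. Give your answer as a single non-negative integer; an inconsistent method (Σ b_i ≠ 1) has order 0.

0

b = (-1/2, -5/7, 14/13)
c = (0, -11/7, -4)
Ac = (0, 0, 22/7)
Σ b_i: (-1/2)·1 + (-5/7)·1 + 14/13·1 = -25/182 ≠ 1 ⇒ order 0.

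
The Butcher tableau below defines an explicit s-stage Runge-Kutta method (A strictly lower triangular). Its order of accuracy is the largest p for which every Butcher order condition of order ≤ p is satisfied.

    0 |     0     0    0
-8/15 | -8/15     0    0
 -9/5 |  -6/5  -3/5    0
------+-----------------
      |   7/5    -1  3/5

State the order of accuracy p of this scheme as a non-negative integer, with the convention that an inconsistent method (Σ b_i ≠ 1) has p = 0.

1

b = (7/5, -1, 3/5)
c = (0, -8/15, -9/5)
Ac = (0, 0, 8/25)
Σ b_i: 7/5·1 + (-1)·1 + 3/5·1 = 1 ✓
b·c: (-1)·(-8/15) + 3/5·(-9/5) = -41/75 ≠ 1/2 ⇒ order 1.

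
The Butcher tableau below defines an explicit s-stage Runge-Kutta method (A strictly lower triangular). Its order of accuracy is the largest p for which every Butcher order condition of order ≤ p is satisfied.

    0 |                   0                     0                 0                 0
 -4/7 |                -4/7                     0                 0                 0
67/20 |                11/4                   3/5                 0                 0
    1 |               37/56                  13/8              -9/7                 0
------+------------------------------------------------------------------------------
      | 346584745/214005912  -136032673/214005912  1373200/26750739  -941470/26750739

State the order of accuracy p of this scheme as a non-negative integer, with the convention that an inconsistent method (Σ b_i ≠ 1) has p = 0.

3

b = (346584745/214005912, -136032673/214005912, 1373200/26750739, -941470/26750739)
c = (0, -4/7, 67/20, 1)
Ac = (0, 0, -12/35, -733/140)
Σ b_i: 346584745/214005912·1 + (-136032673/214005912)·1 + 1373200/26750739·1 + (-941470/26750739)·1 = 1 ✓
b·c: (-136032673/214005912)·(-4/7) + 1373200/26750739·67/20 + (-941470/26750739)·1 = 1/2 ✓
b·c²: (-136032673/214005912)·16/49 + 1373200/26750739·4489/400 + (-941470/26750739)·1 = 1/3 ✓
b·Ac: 1373200/26750739·(-12/35) + (-941470/26750739)·(-733/140) = 1/6 ✓
b·c³: (-136032673/214005912)·(-64/343) + 1373200/26750739·300763/8000 + (-941470/26750739)·1 = 2513339391/1248367820 ≠ 1/4 ⇒ order 3.
b·(c∘Ac): 1373200/26750739·(-201/175) + (-941470/26750739)·(-733/140) = 46928695/374510346 ≠ 1/8
b·Ac²: 1373200/26750739·48/245 + (-941470/26750739)·(-272407/19600) = 26173610629/52431448440 ≠ 1/12
b·A²c: (-941470/26750739)·108/245 = -6778584/436928737 ≠ 1/24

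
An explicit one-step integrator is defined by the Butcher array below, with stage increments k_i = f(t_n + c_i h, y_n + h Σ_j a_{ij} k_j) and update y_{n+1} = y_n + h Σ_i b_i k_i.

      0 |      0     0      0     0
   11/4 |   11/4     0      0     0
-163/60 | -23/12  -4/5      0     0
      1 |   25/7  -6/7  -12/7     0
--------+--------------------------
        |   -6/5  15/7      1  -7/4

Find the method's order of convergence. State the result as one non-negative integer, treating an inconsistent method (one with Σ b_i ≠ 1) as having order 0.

0

b = (-6/5, 15/7, 1, -7/4)
c = (0, 11/4, -163/60, 1)
Ac = (0, 0, -11/5, 23/10)
Σ b_i: (-6/5)·1 + 15/7·1 + 1·1 + (-7/4)·1 = 27/140 ≠ 1 ⇒ order 0.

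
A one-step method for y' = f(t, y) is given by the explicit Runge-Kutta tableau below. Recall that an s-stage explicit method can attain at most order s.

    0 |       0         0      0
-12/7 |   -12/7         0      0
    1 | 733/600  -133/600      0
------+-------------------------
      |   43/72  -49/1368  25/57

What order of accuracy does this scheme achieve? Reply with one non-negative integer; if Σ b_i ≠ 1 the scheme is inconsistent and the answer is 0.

b = (43/72, -49/1368, 25/57)
c = (0, -12/7, 1)
Ac = (0, 0, 19/50)
Σ b_i: 43/72·1 + (-49/1368)·1 + 25/57·1 = 1 ✓
b·c: (-49/1368)·(-12/7) + 25/57·1 = 1/2 ✓
b·c²: (-49/1368)·144/49 + 25/57·1 = 1/3 ✓
b·Ac: 25/57·19/50 = 1/6 ✓; 3 stages ⇒ order 3.

3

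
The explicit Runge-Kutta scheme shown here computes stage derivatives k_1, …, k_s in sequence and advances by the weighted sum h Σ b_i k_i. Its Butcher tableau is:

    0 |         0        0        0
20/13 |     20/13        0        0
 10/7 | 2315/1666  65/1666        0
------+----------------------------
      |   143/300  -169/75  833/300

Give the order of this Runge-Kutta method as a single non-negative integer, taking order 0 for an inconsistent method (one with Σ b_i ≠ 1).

3

b = (143/300, -169/75, 833/300)
c = (0, 20/13, 10/7)
Ac = (0, 0, 50/833)
Σ b_i: 143/300·1 + (-169/75)·1 + 833/300·1 = 1 ✓
b·c: (-169/75)·20/13 + 833/300·10/7 = 1/2 ✓
b·c²: (-169/75)·400/169 + 833/300·100/49 = 1/3 ✓
b·Ac: 833/300·50/833 = 1/6 ✓; 3 stages ⇒ order 3.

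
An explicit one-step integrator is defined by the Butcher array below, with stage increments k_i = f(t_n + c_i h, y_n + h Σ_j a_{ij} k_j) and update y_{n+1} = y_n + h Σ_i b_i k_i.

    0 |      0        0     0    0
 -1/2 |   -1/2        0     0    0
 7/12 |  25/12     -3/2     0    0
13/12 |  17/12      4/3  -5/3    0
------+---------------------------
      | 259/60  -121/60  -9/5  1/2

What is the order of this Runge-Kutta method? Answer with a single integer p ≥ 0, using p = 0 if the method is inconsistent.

2

b = (259/60, -121/60, -9/5, 1/2)
c = (0, -1/2, 7/12, 13/12)
Ac = (0, 0, 3/4, -59/36)
Σ b_i: 259/60·1 + (-121/60)·1 + (-9/5)·1 + 1/2·1 = 1 ✓
b·c: (-121/60)·(-1/2) + (-9/5)·7/12 + 1/2·13/12 = 1/2 ✓
b·c²: (-121/60)·1/4 + (-9/5)·49/144 + 1/2·169/144 = -763/1440 ≠ 1/3 ⇒ order 2.
b·Ac: (-9/5)·3/4 + 1/2·(-59/36) = -781/360 ≠ 1/6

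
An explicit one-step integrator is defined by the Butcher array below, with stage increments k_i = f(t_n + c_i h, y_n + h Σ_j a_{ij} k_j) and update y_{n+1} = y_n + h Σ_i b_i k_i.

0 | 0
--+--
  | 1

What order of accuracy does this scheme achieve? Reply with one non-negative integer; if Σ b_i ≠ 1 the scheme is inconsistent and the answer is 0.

b = (1)
c = (0)
Σ b_i: 1·1 = 1 ✓; 1 stage ⇒ order 1.

1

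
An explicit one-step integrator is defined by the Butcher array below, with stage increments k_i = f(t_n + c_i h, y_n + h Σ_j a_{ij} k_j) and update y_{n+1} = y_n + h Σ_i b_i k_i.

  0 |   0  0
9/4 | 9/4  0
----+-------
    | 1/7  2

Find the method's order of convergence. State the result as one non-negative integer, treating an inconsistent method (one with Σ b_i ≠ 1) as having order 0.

b = (1/7, 2)
c = (0, 9/4)
Σ b_i: 1/7·1 + 2·1 = 15/7 ≠ 1 ⇒ order 0.

0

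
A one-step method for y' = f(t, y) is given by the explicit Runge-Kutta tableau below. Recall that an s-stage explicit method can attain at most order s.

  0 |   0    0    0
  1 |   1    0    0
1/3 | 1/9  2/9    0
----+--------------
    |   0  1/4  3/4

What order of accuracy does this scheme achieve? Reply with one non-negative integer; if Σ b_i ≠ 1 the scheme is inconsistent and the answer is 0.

b = (0, 1/4, 3/4)
c = (0, 1, 1/3)
Ac = (0, 0, 2/9)
Σ b_i: 1/4·1 + 3/4·1 = 1 ✓
b·c: 1/4·1 + 3/4·1/3 = 1/2 ✓
b·c²: 1/4·1 + 3/4·1/9 = 1/3 ✓
b·Ac: 3/4·2/9 = 1/6 ✓; 3 stages ⇒ order 3.

3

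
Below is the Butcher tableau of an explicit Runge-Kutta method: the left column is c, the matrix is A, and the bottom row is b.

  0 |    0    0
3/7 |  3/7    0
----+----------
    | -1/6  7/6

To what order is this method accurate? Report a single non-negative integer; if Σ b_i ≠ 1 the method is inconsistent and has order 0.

2

b = (-1/6, 7/6)
c = (0, 3/7)
Σ b_i: (-1/6)·1 + 7/6·1 = 1 ✓
b·c: 7/6·3/7 = 1/2 ✓; 2 stages ⇒ order 2.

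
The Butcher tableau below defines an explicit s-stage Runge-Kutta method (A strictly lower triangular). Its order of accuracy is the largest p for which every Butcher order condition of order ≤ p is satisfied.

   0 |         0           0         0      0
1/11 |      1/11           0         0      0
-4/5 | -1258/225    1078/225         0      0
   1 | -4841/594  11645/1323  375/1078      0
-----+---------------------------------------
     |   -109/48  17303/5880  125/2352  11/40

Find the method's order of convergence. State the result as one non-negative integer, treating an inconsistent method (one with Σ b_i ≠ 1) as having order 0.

b = (-109/48, 17303/5880, 125/2352, 11/40)
c = (0, 1/11, -4/5, 1)
Ac = (0, 0, 98/225, 155/297)
Σ b_i: (-109/48)·1 + 17303/5880·1 + 125/2352·1 + 11/40·1 = 1 ✓
b·c: 17303/5880·1/11 + 125/2352·(-4/5) + 11/40·1 = 1/2 ✓
b·c²: 17303/5880·1/121 + 125/2352·16/25 + 11/40·1 = 1/3 ✓
b·Ac: 125/2352·98/225 + 11/40·155/297 = 1/6 ✓
b·c³: 17303/5880·1/1331 + 125/2352·(-64/125) + 11/40·1 = 1/4 ✓
b·(c∘Ac): 125/2352·(-392/1125) + 11/40·155/297 = 1/8 ✓
b·Ac²: 125/2352·98/2475 + 11/40·965/3267 = 1/12 ✓
b·A²c: 11/40·5/33 = 1/24 ✓; 4 stages ⇒ order 4.

4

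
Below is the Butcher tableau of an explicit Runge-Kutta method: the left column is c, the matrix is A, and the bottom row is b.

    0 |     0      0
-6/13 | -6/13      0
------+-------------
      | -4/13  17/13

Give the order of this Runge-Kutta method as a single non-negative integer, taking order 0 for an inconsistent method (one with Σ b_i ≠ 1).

1

b = (-4/13, 17/13)
c = (0, -6/13)
Σ b_i: (-4/13)·1 + 17/13·1 = 1 ✓
b·c: 17/13·(-6/13) = -102/169 ≠ 1/2 ⇒ order 1.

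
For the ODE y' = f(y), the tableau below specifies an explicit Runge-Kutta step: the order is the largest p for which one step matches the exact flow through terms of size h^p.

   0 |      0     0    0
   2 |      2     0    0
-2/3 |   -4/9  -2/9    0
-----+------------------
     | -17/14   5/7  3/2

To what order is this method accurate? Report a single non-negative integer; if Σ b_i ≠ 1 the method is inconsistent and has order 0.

1

b = (-17/14, 5/7, 3/2)
c = (0, 2, -2/3)
Ac = (0, 0, -4/9)
Σ b_i: (-17/14)·1 + 5/7·1 + 3/2·1 = 1 ✓
b·c: 5/7·2 + 3/2·(-2/3) = 3/7 ≠ 1/2 ⇒ order 1.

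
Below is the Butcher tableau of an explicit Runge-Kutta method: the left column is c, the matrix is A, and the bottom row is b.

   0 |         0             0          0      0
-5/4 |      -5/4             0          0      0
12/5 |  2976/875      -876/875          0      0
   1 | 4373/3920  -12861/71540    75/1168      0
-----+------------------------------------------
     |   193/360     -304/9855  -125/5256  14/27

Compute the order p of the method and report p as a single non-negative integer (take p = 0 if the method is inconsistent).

4

b = (193/360, -304/9855, -125/5256, 14/27)
c = (0, -5/4, 12/5, 1)
Ac = (0, 0, 219/175, 297/784)
Σ b_i: 193/360·1 + (-304/9855)·1 + (-125/5256)·1 + 14/27·1 = 1 ✓
b·c: (-304/9855)·(-5/4) + (-125/5256)·12/5 + 14/27·1 = 1/2 ✓
b·c²: (-304/9855)·25/16 + (-125/5256)·144/25 + 14/27·1 = 1/3 ✓
b·Ac: (-125/5256)·219/175 + 14/27·297/784 = 1/6 ✓
b·c³: (-304/9855)·(-125/64) + (-125/5256)·1728/125 + 14/27·1 = 1/4 ✓
b·(c∘Ac): (-125/5256)·2628/875 + 14/27·297/784 = 1/8 ✓
b·Ac²: (-125/5256)·(-219/140) + 14/27·279/3136 = 1/12 ✓
b·A²c: 14/27·9/112 = 1/24 ✓; 4 stages ⇒ order 4.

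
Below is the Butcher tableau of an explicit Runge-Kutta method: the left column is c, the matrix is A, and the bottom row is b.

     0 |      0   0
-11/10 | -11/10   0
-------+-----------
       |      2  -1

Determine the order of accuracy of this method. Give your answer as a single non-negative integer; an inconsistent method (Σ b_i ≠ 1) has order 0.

1

b = (2, -1)
c = (0, -11/10)
Σ b_i: 2·1 + (-1)·1 = 1 ✓
b·c: (-1)·(-11/10) = 11/10 ≠ 1/2 ⇒ order 1.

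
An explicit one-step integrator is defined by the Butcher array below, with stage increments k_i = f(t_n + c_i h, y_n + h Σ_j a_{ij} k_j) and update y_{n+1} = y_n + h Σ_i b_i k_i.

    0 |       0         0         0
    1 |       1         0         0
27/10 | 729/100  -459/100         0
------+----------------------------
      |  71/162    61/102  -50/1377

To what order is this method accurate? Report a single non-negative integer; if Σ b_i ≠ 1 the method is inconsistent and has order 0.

b = (71/162, 61/102, -50/1377)
c = (0, 1, 27/10)
Ac = (0, 0, -459/100)
Σ b_i: 71/162·1 + 61/102·1 + (-50/1377)·1 = 1 ✓
b·c: 61/102·1 + (-50/1377)·27/10 = 1/2 ✓
b·c²: 61/102·1 + (-50/1377)·729/100 = 1/3 ✓
b·Ac: (-50/1377)·(-459/100) = 1/6 ✓; 3 stages ⇒ order 3.

3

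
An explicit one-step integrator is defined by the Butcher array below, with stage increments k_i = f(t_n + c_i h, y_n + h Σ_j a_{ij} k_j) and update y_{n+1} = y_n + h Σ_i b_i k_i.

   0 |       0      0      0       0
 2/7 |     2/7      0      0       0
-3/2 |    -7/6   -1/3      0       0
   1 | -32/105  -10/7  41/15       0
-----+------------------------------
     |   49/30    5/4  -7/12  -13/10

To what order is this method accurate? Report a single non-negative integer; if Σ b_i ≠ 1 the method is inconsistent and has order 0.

b = (49/30, 5/4, -7/12, -13/10)
c = (0, 2/7, -3/2, 1)
Ac = (0, 0, -2/21, -2209/490)
Σ b_i: 49/30·1 + 5/4·1 + (-7/12)·1 + (-13/10)·1 = 1 ✓
b·c: 5/4·2/7 + (-7/12)·(-3/2) + (-13/10)·1 = -19/280 ≠ 1/2 ⇒ order 1.

1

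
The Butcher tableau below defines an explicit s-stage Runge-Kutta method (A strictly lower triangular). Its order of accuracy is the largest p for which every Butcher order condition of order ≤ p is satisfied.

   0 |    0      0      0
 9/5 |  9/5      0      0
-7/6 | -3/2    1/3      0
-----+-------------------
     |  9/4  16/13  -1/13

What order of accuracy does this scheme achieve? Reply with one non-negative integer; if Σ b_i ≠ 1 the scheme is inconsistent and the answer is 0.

0

b = (9/4, 16/13, -1/13)
c = (0, 9/5, -7/6)
Ac = (0, 0, 3/5)
Σ b_i: 9/4·1 + 16/13·1 + (-1/13)·1 = 177/52 ≠ 1 ⇒ order 0.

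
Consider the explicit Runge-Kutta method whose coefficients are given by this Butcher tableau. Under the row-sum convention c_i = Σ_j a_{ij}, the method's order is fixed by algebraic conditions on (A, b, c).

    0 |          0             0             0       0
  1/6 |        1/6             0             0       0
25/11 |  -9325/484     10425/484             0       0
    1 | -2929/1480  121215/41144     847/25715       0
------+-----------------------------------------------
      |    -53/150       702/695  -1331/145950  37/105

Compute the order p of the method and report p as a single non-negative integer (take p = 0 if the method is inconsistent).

b = (-53/150, 702/695, -1331/145950, 37/105)
c = (0, 1/6, 25/11, 1)
Ac = (0, 0, 3475/968, 335/592)
Σ b_i: (-53/150)·1 + 702/695·1 + (-1331/145950)·1 + 37/105·1 = 1 ✓
b·c: 702/695·1/6 + (-1331/145950)·25/11 + 37/105·1 = 1/2 ✓
b·c²: 702/695·1/36 + (-1331/145950)·625/121 + 37/105·1 = 1/3 ✓
b·Ac: (-1331/145950)·3475/968 + 37/105·335/592 = 1/6 ✓
b·c³: 702/695·1/216 + (-1331/145950)·15625/1331 + 37/105·1 = 1/4 ✓
b·(c∘Ac): (-1331/145950)·86875/10648 + 37/105·335/592 = 1/8 ✓
b·Ac²: (-1331/145950)·3475/5808 + 37/105·895/3552 = 1/12 ✓
b·A²c: 37/105·35/296 = 1/24 ✓; 4 stages ⇒ order 4.

4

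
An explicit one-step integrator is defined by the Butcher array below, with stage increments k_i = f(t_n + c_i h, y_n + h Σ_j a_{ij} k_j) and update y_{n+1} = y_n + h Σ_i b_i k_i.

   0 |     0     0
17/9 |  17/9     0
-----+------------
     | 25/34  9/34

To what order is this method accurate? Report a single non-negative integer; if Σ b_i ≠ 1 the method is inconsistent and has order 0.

2

b = (25/34, 9/34)
c = (0, 17/9)
Σ b_i: 25/34·1 + 9/34·1 = 1 ✓
b·c: 9/34·17/9 = 1/2 ✓; 2 stages ⇒ order 2.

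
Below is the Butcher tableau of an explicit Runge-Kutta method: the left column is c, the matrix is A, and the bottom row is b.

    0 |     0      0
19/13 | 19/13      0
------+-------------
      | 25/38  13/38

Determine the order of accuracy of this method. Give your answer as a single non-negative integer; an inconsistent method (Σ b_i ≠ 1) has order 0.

2

b = (25/38, 13/38)
c = (0, 19/13)
Σ b_i: 25/38·1 + 13/38·1 = 1 ✓
b·c: 13/38·19/13 = 1/2 ✓; 2 stages ⇒ order 2.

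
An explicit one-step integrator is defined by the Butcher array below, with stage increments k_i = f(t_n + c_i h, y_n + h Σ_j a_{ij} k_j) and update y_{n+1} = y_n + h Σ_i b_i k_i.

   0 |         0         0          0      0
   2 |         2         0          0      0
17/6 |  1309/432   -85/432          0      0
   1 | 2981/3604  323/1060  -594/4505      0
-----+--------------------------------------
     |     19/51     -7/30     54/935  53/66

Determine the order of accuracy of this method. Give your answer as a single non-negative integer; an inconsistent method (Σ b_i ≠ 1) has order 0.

4

b = (19/51, -7/30, 54/935, 53/66)
c = (0, 2, 17/6, 1)
Ac = (0, 0, -85/216, 25/106)
Σ b_i: 19/51·1 + (-7/30)·1 + 54/935·1 + 53/66·1 = 1 ✓
b·c: (-7/30)·2 + 54/935·17/6 + 53/66·1 = 1/2 ✓
b·c²: (-7/30)·4 + 54/935·289/36 + 53/66·1 = 1/3 ✓
b·Ac: 54/935·(-85/216) + 53/66·25/106 = 1/6 ✓
b·c³: (-7/30)·8 + 54/935·4913/216 + 53/66·1 = 1/4 ✓
b·(c∘Ac): 54/935·(-1445/1296) + 53/66·25/106 = 1/8 ✓
b·Ac²: 54/935·(-85/108) + 53/66·17/106 = 1/12 ✓
b·A²c: 53/66·11/212 = 1/24 ✓; 4 stages ⇒ order 4.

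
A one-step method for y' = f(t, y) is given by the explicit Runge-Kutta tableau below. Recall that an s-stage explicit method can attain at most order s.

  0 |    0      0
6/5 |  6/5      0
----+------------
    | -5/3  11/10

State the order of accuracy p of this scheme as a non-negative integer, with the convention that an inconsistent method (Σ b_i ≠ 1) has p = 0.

b = (-5/3, 11/10)
c = (0, 6/5)
Σ b_i: (-5/3)·1 + 11/10·1 = -17/30 ≠ 1 ⇒ order 0.

0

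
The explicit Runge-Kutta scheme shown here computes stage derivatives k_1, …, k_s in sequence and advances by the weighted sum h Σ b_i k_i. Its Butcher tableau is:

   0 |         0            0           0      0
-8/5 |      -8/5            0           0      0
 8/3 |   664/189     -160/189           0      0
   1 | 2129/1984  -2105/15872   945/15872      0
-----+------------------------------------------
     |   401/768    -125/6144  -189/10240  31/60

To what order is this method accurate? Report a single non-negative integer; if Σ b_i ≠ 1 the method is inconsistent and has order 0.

4

b = (401/768, -125/6144, -189/10240, 31/60)
c = (0, -8/5, 8/3, 1)
Ac = (0, 0, 256/189, 23/62)
Σ b_i: 401/768·1 + (-125/6144)·1 + (-189/10240)·1 + 31/60·1 = 1 ✓
b·c: (-125/6144)·(-8/5) + (-189/10240)·8/3 + 31/60·1 = 1/2 ✓
b·c²: (-125/6144)·64/25 + (-189/10240)·64/9 + 31/60·1 = 1/3 ✓
b·Ac: (-189/10240)·256/189 + 31/60·23/62 = 1/6 ✓
b·c³: (-125/6144)·(-512/125) + (-189/10240)·512/27 + 31/60·1 = 1/4 ✓
b·(c∘Ac): (-189/10240)·2048/567 + 31/60·23/62 = 1/8 ✓
b·Ac²: (-189/10240)·(-2048/945) + 31/60·13/155 = 1/12 ✓
b·A²c: 31/60·5/62 = 1/24 ✓; 4 stages ⇒ order 4.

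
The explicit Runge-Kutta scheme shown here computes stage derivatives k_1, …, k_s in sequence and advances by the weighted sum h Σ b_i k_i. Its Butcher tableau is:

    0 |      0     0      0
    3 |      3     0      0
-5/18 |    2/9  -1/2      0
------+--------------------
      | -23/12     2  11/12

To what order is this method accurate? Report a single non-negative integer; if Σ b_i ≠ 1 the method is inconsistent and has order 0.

1

b = (-23/12, 2, 11/12)
c = (0, 3, -5/18)
Ac = (0, 0, -3/2)
Σ b_i: (-23/12)·1 + 2·1 + 11/12·1 = 1 ✓
b·c: 2·3 + 11/12·(-5/18) = 1241/216 ≠ 1/2 ⇒ order 1.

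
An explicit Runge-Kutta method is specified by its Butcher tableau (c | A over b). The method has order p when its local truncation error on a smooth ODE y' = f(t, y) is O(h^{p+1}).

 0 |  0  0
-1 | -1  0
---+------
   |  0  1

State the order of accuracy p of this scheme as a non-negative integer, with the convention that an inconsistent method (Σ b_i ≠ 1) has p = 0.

b = (0, 1)
c = (0, -1)
Σ b_i: 1·1 = 1 ✓
b·c: 1·(-1) = -1 ≠ 1/2 ⇒ order 1.

1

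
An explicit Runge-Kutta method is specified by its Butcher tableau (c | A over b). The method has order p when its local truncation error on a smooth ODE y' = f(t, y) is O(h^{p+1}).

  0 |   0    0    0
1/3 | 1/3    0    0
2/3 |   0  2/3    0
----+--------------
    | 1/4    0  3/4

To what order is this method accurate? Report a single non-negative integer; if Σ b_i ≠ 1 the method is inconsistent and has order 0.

b = (1/4, 0, 3/4)
c = (0, 1/3, 2/3)
Ac = (0, 0, 2/9)
Σ b_i: 1/4·1 + 3/4·1 = 1 ✓
b·c: 3/4·2/3 = 1/2 ✓
b·c²: 3/4·4/9 = 1/3 ✓
b·Ac: 3/4·2/9 = 1/6 ✓; 3 stages ⇒ order 3.

3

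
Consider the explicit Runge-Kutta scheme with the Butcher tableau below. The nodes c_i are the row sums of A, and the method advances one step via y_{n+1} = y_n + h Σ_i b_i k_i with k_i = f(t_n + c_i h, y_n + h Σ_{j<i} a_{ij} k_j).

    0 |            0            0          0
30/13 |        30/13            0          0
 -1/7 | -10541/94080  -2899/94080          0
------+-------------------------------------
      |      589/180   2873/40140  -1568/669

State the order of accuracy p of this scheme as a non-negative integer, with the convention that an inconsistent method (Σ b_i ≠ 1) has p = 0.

3

b = (589/180, 2873/40140, -1568/669)
c = (0, 30/13, -1/7)
Ac = (0, 0, -223/3136)
Σ b_i: 589/180·1 + 2873/40140·1 + (-1568/669)·1 = 1 ✓
b·c: 2873/40140·30/13 + (-1568/669)·(-1/7) = 1/2 ✓
b·c²: 2873/40140·900/169 + (-1568/669)·1/49 = 1/3 ✓
b·Ac: (-1568/669)·(-223/3136) = 1/6 ✓; 3 stages ⇒ order 3.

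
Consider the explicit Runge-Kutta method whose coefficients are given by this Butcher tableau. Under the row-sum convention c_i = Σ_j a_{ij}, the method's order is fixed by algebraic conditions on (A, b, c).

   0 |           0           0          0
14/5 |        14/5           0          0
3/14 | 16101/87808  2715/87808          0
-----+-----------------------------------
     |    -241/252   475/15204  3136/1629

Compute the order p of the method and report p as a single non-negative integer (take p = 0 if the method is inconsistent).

b = (-241/252, 475/15204, 3136/1629)
c = (0, 14/5, 3/14)
Ac = (0, 0, 543/6272)
Σ b_i: (-241/252)·1 + 475/15204·1 + 3136/1629·1 = 1 ✓
b·c: 475/15204·14/5 + 3136/1629·3/14 = 1/2 ✓
b·c²: 475/15204·196/25 + 3136/1629·9/196 = 1/3 ✓
b·Ac: 3136/1629·543/6272 = 1/6 ✓; 3 stages ⇒ order 3.

3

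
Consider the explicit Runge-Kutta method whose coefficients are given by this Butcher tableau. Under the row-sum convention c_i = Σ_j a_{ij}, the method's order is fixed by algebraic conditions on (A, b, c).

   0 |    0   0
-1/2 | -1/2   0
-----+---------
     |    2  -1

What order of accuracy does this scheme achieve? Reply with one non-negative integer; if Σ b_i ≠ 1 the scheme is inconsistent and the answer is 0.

2

b = (2, -1)
c = (0, -1/2)
Σ b_i: 2·1 + (-1)·1 = 1 ✓
b·c: (-1)·(-1/2) = 1/2 ✓; 2 stages ⇒ order 2.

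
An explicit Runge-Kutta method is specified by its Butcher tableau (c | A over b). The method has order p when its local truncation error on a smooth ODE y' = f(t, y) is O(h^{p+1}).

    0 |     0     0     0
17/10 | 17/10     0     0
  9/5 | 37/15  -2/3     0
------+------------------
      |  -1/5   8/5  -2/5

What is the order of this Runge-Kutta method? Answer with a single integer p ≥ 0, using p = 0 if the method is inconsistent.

b = (-1/5, 8/5, -2/5)
c = (0, 17/10, 9/5)
Ac = (0, 0, -17/15)
Σ b_i: (-1/5)·1 + 8/5·1 + (-2/5)·1 = 1 ✓
b·c: 8/5·17/10 + (-2/5)·9/5 = 2 ≠ 1/2 ⇒ order 1.

1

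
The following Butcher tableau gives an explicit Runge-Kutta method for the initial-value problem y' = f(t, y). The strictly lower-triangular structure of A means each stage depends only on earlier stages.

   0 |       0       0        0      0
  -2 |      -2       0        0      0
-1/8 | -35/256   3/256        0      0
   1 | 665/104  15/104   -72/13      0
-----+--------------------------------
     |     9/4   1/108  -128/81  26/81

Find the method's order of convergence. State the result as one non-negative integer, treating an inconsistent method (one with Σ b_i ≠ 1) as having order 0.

b = (9/4, 1/108, -128/81, 26/81)
c = (0, -2, -1/8, 1)
Ac = (0, 0, -3/128, 21/52)
Σ b_i: 9/4·1 + 1/108·1 + (-128/81)·1 + 26/81·1 = 1 ✓
b·c: 1/108·(-2) + (-128/81)·(-1/8) + 26/81·1 = 1/2 ✓
b·c²: 1/108·4 + (-128/81)·1/64 + 26/81·1 = 1/3 ✓
b·Ac: (-128/81)·(-3/128) + 26/81·21/52 = 1/6 ✓
b·c³: 1/108·(-8) + (-128/81)·(-1/512) + 26/81·1 = 1/4 ✓
b·(c∘Ac): (-128/81)·3/1024 + 26/81·21/52 = 1/8 ✓
b·Ac²: (-128/81)·3/64 + 26/81·51/104 = 1/12 ✓
b·A²c: 26/81·27/208 = 1/24 ✓; 4 stages ⇒ order 4.

4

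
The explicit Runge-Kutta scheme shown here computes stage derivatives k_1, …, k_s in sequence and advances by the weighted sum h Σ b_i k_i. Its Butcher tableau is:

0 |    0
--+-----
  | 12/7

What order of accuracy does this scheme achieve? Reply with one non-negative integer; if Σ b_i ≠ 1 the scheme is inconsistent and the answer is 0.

b = (12/7)
c = (0)
Σ b_i: 12/7·1 = 12/7 ≠ 1 ⇒ order 0.

0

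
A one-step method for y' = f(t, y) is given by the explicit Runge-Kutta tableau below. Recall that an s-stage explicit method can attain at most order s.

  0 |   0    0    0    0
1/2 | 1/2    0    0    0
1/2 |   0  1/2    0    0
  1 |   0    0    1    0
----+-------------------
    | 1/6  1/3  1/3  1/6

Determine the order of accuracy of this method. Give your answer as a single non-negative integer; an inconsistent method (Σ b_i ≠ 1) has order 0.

b = (1/6, 1/3, 1/3, 1/6)
c = (0, 1/2, 1/2, 1)
Ac = (0, 0, 1/4, 1/2)
Σ b_i: 1/6·1 + 1/3·1 + 1/3·1 + 1/6·1 = 1 ✓
b·c: 1/3·1/2 + 1/3·1/2 + 1/6·1 = 1/2 ✓
b·c²: 1/3·1/4 + 1/3·1/4 + 1/6·1 = 1/3 ✓
b·Ac: 1/3·1/4 + 1/6·1/2 = 1/6 ✓
b·c³: 1/3·1/8 + 1/3·1/8 + 1/6·1 = 1/4 ✓
b·(c∘Ac): 1/3·1/8 + 1/6·1/2 = 1/8 ✓
b·Ac²: 1/3·1/8 + 1/6·1/4 = 1/12 ✓
b·A²c: 1/6·1/4 = 1/24 ✓; 4 stages ⇒ order 4.

4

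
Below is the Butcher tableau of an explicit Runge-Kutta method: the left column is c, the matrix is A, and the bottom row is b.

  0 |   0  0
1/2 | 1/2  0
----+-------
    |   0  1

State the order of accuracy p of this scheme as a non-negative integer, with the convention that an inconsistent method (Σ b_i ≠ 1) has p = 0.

b = (0, 1)
c = (0, 1/2)
Σ b_i: 1·1 = 1 ✓
b·c: 1·1/2 = 1/2 ✓; 2 stages ⇒ order 2.

2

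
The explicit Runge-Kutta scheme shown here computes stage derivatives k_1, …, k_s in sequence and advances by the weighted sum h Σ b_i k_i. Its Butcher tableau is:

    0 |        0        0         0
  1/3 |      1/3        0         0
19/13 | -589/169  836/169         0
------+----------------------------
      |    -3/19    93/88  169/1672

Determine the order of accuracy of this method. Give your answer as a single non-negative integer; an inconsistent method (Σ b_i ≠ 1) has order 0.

b = (-3/19, 93/88, 169/1672)
c = (0, 1/3, 19/13)
Ac = (0, 0, 836/507)
Σ b_i: (-3/19)·1 + 93/88·1 + 169/1672·1 = 1 ✓
b·c: 93/88·1/3 + 169/1672·19/13 = 1/2 ✓
b·c²: 93/88·1/9 + 169/1672·361/169 = 1/3 ✓
b·Ac: 169/1672·836/507 = 1/6 ✓; 3 stages ⇒ order 3.

3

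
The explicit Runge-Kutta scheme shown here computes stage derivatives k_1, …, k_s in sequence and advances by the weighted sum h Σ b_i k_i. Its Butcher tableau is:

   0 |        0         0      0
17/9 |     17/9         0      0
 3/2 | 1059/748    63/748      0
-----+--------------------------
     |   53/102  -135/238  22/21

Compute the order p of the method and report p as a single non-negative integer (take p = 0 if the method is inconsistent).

b = (53/102, -135/238, 22/21)
c = (0, 17/9, 3/2)
Ac = (0, 0, 7/44)
Σ b_i: 53/102·1 + (-135/238)·1 + 22/21·1 = 1 ✓
b·c: (-135/238)·17/9 + 22/21·3/2 = 1/2 ✓
b·c²: (-135/238)·289/81 + 22/21·9/4 = 1/3 ✓
b·Ac: 22/21·7/44 = 1/6 ✓; 3 stages ⇒ order 3.

3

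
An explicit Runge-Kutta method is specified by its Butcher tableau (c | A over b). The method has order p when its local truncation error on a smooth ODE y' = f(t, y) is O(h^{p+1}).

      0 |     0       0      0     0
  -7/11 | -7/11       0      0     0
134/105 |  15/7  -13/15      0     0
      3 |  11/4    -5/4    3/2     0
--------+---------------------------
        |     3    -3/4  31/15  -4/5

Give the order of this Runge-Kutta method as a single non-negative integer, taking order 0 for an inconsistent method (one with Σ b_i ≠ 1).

b = (3, -3/4, 31/15, -4/5)
c = (0, -7/11, 134/105, 3)
Ac = (0, 0, 91/165, 4173/1540)
Σ b_i: 3·1 + (-3/4)·1 + 31/15·1 + (-4/5)·1 = 211/60 ≠ 1 ⇒ order 0.

0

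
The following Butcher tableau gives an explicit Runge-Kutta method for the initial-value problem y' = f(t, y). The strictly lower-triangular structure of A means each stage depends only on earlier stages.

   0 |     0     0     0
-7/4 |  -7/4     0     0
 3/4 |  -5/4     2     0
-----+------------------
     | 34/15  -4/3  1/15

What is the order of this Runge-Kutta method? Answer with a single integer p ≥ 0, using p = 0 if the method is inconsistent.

1

b = (34/15, -4/3, 1/15)
c = (0, -7/4, 3/4)
Ac = (0, 0, -7/2)
Σ b_i: 34/15·1 + (-4/3)·1 + 1/15·1 = 1 ✓
b·c: (-4/3)·(-7/4) + 1/15·3/4 = 143/60 ≠ 1/2 ⇒ order 1.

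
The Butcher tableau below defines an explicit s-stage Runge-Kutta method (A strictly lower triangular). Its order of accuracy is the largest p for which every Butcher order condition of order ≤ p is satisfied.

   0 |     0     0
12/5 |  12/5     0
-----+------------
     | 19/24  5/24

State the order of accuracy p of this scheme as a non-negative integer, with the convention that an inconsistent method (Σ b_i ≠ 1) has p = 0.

2

b = (19/24, 5/24)
c = (0, 12/5)
Σ b_i: 19/24·1 + 5/24·1 = 1 ✓
b·c: 5/24·12/5 = 1/2 ✓; 2 stages ⇒ order 2.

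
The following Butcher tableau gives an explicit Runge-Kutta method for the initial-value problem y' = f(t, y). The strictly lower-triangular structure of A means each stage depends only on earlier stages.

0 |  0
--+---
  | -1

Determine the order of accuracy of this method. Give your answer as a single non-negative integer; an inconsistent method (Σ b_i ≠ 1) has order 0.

b = (-1)
c = (0)
Σ b_i: (-1)·1 = -1 ≠ 1 ⇒ order 0.

0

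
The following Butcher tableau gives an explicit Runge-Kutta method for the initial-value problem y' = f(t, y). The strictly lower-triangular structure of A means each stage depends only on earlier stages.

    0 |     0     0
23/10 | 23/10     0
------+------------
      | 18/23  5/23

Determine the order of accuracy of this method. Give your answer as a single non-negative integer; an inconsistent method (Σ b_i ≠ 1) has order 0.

2

b = (18/23, 5/23)
c = (0, 23/10)
Σ b_i: 18/23·1 + 5/23·1 = 1 ✓
b·c: 5/23·23/10 = 1/2 ✓; 2 stages ⇒ order 2.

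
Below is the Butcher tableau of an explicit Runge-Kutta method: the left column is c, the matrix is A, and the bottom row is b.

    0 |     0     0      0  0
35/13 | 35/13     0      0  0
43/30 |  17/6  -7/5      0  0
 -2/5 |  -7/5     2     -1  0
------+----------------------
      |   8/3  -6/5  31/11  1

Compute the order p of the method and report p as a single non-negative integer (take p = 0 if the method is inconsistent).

b = (8/3, -6/5, 31/11, 1)
c = (0, 35/13, 43/30, -2/5)
Ac = (0, 0, -49/13, 1541/390)
Σ b_i: 8/3·1 + (-6/5)·1 + 31/11·1 + 1·1 = 872/165 ≠ 1 ⇒ order 0.

0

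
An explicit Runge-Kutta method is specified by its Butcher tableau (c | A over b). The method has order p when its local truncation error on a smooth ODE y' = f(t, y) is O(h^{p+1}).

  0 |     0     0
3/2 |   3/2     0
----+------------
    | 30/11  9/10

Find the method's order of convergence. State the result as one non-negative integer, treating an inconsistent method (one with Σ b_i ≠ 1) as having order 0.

b = (30/11, 9/10)
c = (0, 3/2)
Σ b_i: 30/11·1 + 9/10·1 = 399/110 ≠ 1 ⇒ order 0.

0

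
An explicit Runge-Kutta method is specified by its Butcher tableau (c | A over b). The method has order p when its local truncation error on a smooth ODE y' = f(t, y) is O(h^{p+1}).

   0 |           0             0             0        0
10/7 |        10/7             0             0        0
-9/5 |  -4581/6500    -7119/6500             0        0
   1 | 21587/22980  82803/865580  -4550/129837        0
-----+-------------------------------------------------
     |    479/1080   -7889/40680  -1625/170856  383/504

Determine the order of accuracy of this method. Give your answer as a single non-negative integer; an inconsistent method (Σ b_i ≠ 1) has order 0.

4

b = (479/1080, -7889/40680, -1625/170856, 383/504)
c = (0, 10/7, -9/5, 1)
Ac = (0, 0, -1017/650, 153/766)
Σ b_i: 479/1080·1 + (-7889/40680)·1 + (-1625/170856)·1 + 383/504·1 = 1 ✓
b·c: (-7889/40680)·10/7 + (-1625/170856)·(-9/5) + 383/504·1 = 1/2 ✓
b·c²: (-7889/40680)·100/49 + (-1625/170856)·81/25 + 383/504·1 = 1/3 ✓
b·Ac: (-1625/170856)·(-1017/650) + 383/504·153/766 = 1/6 ✓
b·c³: (-7889/40680)·1000/343 + (-1625/170856)·(-729/125) + 383/504·1 = 1/4 ✓
b·(c∘Ac): (-1625/170856)·9153/3250 + 383/504·153/766 = 1/8 ✓
b·Ac²: (-1625/170856)·(-1017/455) + 383/504·219/2681 = 1/12 ✓
b·A²c: 383/504·21/383 = 1/24 ✓; 4 stages ⇒ order 4.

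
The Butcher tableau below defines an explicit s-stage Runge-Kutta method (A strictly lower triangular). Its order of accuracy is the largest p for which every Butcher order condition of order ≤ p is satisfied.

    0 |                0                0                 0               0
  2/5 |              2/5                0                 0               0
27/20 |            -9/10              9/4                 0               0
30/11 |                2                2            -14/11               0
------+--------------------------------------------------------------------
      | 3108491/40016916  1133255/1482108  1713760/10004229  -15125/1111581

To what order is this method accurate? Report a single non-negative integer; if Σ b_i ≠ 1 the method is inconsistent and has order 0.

3

b = (3108491/40016916, 1133255/1482108, 1713760/10004229, -15125/1111581)
c = (0, 2/5, 27/20, 30/11)
Ac = (0, 0, 9/10, -101/110)
Σ b_i: 3108491/40016916·1 + 1133255/1482108·1 + 1713760/10004229·1 + (-15125/1111581)·1 = 1 ✓
b·c: 1133255/1482108·2/5 + 1713760/10004229·27/20 + (-15125/1111581)·30/11 = 1/2 ✓
b·c²: 1133255/1482108·4/25 + 1713760/10004229·729/400 + (-15125/1111581)·900/121 = 1/3 ✓
b·Ac: 1713760/10004229·9/10 + (-15125/1111581)·(-101/110) = 1/6 ✓
b·c³: 1133255/1482108·8/125 + 1713760/10004229·19683/8000 + (-15125/1111581)·27000/1331 = 39614153/203789850 ≠ 1/4 ⇒ order 3.
b·(c∘Ac): 1713760/10004229·243/200 + (-15125/1111581)·(-303/121) = 448721/1852635 ≠ 1/8
b·Ac²: 1713760/10004229·9/25 + (-15125/1111581)·(-4399/2200) = 1317247/14821080 ≠ 1/12
b·A²c: (-15125/1111581)·(-63/55) = 1925/123509 ≠ 1/24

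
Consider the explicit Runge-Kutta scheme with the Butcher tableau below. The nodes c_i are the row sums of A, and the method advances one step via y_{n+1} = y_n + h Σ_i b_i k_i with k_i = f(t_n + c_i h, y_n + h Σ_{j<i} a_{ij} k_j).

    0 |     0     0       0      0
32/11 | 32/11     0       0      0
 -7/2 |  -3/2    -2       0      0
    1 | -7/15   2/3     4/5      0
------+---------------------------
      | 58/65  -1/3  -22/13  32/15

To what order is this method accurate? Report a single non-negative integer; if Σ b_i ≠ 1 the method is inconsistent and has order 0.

1

b = (58/65, -1/3, -22/13, 32/15)
c = (0, 32/11, -7/2, 1)
Ac = (0, 0, -64/11, -142/165)
Σ b_i: 58/65·1 + (-1/3)·1 + (-22/13)·1 + 32/15·1 = 1 ✓
b·c: (-1/3)·32/11 + (-22/13)·(-7/2) + 32/15·1 = 5067/715 ≠ 1/2 ⇒ order 1.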